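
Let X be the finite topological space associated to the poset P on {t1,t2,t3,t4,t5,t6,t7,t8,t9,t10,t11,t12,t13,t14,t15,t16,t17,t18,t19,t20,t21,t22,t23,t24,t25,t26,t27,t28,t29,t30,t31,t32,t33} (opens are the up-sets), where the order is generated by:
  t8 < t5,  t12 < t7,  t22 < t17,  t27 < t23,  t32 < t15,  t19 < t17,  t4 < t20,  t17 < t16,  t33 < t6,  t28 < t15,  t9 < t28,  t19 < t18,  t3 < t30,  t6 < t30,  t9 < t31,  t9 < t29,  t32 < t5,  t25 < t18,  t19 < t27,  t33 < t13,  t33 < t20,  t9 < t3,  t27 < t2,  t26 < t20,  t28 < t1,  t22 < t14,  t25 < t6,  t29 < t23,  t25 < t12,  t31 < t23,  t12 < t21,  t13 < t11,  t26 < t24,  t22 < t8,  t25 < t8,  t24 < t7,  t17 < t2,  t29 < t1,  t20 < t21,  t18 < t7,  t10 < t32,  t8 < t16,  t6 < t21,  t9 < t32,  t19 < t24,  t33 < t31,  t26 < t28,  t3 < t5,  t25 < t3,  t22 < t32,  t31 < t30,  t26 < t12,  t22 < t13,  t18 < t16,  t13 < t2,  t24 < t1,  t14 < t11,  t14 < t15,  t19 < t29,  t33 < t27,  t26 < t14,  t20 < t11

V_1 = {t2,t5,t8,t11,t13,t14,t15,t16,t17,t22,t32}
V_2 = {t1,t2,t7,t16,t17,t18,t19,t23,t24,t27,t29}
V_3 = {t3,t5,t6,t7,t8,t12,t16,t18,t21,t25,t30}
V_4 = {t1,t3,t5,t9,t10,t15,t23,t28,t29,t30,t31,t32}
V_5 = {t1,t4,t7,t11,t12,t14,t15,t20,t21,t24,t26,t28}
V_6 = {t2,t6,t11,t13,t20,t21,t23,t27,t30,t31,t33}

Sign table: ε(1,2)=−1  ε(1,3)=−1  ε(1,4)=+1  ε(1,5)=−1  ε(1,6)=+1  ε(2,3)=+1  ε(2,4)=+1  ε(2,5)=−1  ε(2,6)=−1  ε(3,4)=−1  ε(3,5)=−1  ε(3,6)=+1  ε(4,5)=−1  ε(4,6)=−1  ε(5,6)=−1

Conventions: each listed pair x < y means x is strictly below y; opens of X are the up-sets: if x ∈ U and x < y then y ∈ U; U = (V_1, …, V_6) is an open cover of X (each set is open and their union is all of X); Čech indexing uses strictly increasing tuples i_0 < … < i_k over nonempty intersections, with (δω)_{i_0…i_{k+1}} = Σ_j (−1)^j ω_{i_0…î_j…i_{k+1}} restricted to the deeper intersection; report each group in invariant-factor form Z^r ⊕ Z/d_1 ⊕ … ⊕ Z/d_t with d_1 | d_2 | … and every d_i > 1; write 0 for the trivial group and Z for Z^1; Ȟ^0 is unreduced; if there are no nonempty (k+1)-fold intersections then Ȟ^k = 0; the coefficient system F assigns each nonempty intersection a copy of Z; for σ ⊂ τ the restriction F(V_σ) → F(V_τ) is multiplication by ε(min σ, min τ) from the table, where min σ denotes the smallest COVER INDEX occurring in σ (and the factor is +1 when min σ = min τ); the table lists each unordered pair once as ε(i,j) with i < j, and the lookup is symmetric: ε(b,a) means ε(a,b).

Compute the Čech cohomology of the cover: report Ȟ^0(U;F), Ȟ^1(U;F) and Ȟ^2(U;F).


Ȟ^0(U;F) ≅ 0; Ȟ^1(U;F) ≅ Z/2; Ȟ^2(U;F) ≅ Z

cover nerve:
  V12={t2,t16,t17} V13={t5,t8,t16} V14={t5,t15,t32} V15={t11,t14,t15} V16={t2,t11,t13} V23={t7,t16,t18} V24={t1,t23,t29} V25={t1,t7,t24} V26={t2,t23,t27} V34={t3,t5,t30} V35={t7,t12,t21} V36={t6,t21,t30} V45={t1,t15,t28} V46={t23,t30,t31} V56={t11,t20,t21}
  V123={t16} V126={t2} V134={t5} V145={t15} V156={t11} V235={t7} V245={t1} V246={t23} V346={t30} V356={t21}
C dims 6,15,10; δ0: rk 6, SNF 1^5·2; δ1: rk 9, SNF 1^9
Ȟ^0: (6−6)−0=0 ⇒ 0
Ȟ^1: (15−9)−6=0 plus torsion [2] ⇒ Z/2
Ȟ^2: (10−0)−9=1 ⇒ Z


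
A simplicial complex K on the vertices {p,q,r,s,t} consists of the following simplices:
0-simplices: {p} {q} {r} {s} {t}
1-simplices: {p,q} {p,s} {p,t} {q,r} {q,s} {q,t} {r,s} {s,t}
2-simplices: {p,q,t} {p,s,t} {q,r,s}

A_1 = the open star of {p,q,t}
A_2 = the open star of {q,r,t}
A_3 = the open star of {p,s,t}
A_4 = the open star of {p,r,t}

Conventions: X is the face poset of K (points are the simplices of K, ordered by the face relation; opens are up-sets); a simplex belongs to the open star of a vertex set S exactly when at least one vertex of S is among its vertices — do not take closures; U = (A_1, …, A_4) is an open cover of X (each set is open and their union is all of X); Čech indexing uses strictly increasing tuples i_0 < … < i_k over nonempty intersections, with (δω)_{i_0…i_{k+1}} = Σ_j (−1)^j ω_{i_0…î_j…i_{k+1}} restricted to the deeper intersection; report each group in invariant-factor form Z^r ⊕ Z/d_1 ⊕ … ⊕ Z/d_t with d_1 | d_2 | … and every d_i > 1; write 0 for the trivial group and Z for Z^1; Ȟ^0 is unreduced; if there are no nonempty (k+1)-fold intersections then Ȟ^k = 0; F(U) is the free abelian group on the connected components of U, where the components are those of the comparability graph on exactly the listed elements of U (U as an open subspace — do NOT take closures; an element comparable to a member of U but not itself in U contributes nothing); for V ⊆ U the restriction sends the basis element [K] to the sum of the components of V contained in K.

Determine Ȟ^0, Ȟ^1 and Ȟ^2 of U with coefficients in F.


nonempty intersections:
  A1={{p},{q},{t},{p,q},{p,s},{p,t},{q,r},{q,s},{q,t},{s,t},{p,q,t},{p,s,t},{q,r,s}} A2={{q},{r},{t},{p,q},{p,t},{q,r},{q,s},{q,t},{r,s},{s,t},{p,q,t},{p,s,t},{q,r,s}} A3={{p},{s},{t},{p,q},{p,s},{p,t},{q,s},{q,t},{r,s},{s,t},{p,q,t},{p,s,t},{q,r,s}} A4={{p},{r},{t},{p,q},{p,s},{p,t},{q,r},{q,t},{r,s},{s,t},{p,q,t},{p,s,t},{q,r,s}}
  A12={{q},{t},{p,q},{p,t},{q,r},{q,s},{q,t},{s,t},{p,q,t},{p,s,t},{q,r,s}} A13={{p},{t},{p,q},{p,s},{p,t},{q,s},{q,t},{s,t},{p,q,t},{p,s,t},{q,r,s}} A14={{p},{t},{p,q},{p,s},{p,t},{q,r},{q,t},{s,t},{p,q,t},{p,s,t},{q,r,s}} A23={{t},{p,q},{p,t},{q,s},{q,t},{r,s},{s,t},{p,q,t},{p,s,t},{q,r,s}} A24={{r},{t},{p,q},{p,t},{q,r},{q,t},{r,s},{s,t},{p,q,t},{p,s,t},{q,r,s}} A34={{p},{t},{p,q},{p,s},{p,t},{q,t},{r,s},{s,t},{p,q,t},{p,s,t},{q,r,s}}
  A123={{t},{p,q},{p,t},{q,s},{q,t},{s,t},{p,q,t},{p,s,t},{q,r,s}} A124={{t},{p,q},{p,t},{q,r},{q,t},{s,t},{p,q,t},{p,s,t},{q,r,s}} A134={{p},{t},{p,q},{p,s},{p,t},{q,t},{s,t},{p,q,t},{p,s,t},{q,r,s}} A234={{t},{p,q},{p,t},{q,t},{r,s},{s,t},{p,q,t},{p,s,t},{q,r,s}}
  A1234={{t},{p,q},{p,t},{q,t},{s,t},{p,q,t},{p,s,t},{q,r,s}}
components per intersection:
  A1: {{p},{q},{t},{p,q},{p,s},{p,t},{q,r},{q,s},{q,t},{s,t},{p,q,t},{p,s,t},{q,r,s}}
  A2: {{q},{r},{t},{p,q},{p,t},{q,r},{q,s},{q,t},{r,s},{s,t},{p,q,t},{p,s,t},{q,r,s}}
  A3: {{p},{s},{t},{p,q},{p,s},{p,t},{q,s},{q,t},{r,s},{s,t},{p,q,t},{p,s,t},{q,r,s}}
  A4: {{p},{t},{p,q},{p,s},{p,t},{q,t},{s,t},{p,q,t},{p,s,t}} {{r},{q,r},{r,s},{q,r,s}}
  A12: {{q},{t},{p,q},{p,t},{q,r},{q,s},{q,t},{s,t},{p,q,t},{p,s,t},{q,r,s}}
  A13: {{p},{t},{p,q},{p,s},{p,t},{q,t},{s,t},{p,q,t},{p,s,t}} {{q,s},{q,r,s}}
  A14: {{p},{t},{p,q},{p,s},{p,t},{q,t},{s,t},{p,q,t},{p,s,t}} {{q,r},{q,r,s}}
  A23: {{t},{p,q},{p,t},{q,t},{s,t},{p,q,t},{p,s,t}} {{q,s},{r,s},{q,r,s}}
  A24: {{r},{q,r},{r,s},{q,r,s}} {{t},{p,q},{p,t},{q,t},{s,t},{p,q,t},{p,s,t}}
  A34: {{p},{t},{p,q},{p,s},{p,t},{q,t},{s,t},{p,q,t},{p,s,t}} {{r,s},{q,r,s}}
  A123: {{t},{p,q},{p,t},{q,t},{s,t},{p,q,t},{p,s,t}} {{q,s},{q,r,s}}
  A124: {{t},{p,q},{p,t},{q,t},{s,t},{p,q,t},{p,s,t}} {{q,r},{q,r,s}}
  A134: {{p},{t},{p,q},{p,s},{p,t},{q,t},{s,t},{p,q,t},{p,s,t}} {{q,r,s}}
  A234: {{t},{p,q},{p,t},{q,t},{s,t},{p,q,t},{p,s,t}} {{r,s},{q,r,s}}
  A1234: {{t},{p,q},{p,t},{q,t},{s,t},{p,q,t},{p,s,t}} {{q,r,s}}
C dims 5,11,8,2; δ0: rk 4, SNF 1^4; δ1: rk 6, SNF 1^6; δ2: rk 2, SNF 1^2
Ȟ^0: (5−4)−0=1 ⇒ Z
Ȟ^1: (11−6)−4=1 ⇒ Z
Ȟ^2: (8−2)−6=0 ⇒ 0

Ȟ^0(U;F) ≅ Z, Ȟ^1(U;F) ≅ Z, Ȟ^2(U;F) ≅ 0


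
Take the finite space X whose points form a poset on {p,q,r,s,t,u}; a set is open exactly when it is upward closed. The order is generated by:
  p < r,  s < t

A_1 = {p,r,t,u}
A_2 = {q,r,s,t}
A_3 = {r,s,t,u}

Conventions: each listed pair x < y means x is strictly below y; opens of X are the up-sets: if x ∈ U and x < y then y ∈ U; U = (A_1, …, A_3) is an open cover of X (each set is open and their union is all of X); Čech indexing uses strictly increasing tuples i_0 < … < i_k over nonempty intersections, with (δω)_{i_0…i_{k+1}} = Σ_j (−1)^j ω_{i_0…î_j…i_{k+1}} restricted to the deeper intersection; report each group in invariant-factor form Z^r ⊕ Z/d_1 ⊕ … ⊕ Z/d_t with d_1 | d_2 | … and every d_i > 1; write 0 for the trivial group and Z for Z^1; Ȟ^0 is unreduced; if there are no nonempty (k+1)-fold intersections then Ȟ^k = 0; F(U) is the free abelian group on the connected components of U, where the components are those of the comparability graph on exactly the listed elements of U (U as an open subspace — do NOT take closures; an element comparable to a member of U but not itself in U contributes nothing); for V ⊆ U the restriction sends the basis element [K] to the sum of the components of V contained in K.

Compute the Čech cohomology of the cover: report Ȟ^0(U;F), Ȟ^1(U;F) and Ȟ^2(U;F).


Ȟ^0(U;F) ≅ Z^4,  Ȟ^1(U;F) ≅ 0,  Ȟ^2(U;F) ≅ 0

nonempty overlaps:
  A12={r,t} A13={r,t,u} A23={r,s,t}
  A123={r,t}
components per intersection:
  A1: {p,r} {t} {u}
  A2: {q} {r} {s,t}
  A3: {r} {s,t} {u}
  A12: {r} {t}
  A13: {r} {t} {u}
  A23: {r} {s,t}
  A123: {r} {t}
C dims 9,7,2; δ0: rk 5, SNF 1^5; δ1: rk 2, SNF 1^2
degree 0: 9−5−0 = 4 → Ȟ^0 ≅ Z^4
degree 1: 7−2−5 = 0 → Ȟ^1 ≅ 0
degree 2: 2−0−2 = 0 → Ȟ^2 ≅ 0


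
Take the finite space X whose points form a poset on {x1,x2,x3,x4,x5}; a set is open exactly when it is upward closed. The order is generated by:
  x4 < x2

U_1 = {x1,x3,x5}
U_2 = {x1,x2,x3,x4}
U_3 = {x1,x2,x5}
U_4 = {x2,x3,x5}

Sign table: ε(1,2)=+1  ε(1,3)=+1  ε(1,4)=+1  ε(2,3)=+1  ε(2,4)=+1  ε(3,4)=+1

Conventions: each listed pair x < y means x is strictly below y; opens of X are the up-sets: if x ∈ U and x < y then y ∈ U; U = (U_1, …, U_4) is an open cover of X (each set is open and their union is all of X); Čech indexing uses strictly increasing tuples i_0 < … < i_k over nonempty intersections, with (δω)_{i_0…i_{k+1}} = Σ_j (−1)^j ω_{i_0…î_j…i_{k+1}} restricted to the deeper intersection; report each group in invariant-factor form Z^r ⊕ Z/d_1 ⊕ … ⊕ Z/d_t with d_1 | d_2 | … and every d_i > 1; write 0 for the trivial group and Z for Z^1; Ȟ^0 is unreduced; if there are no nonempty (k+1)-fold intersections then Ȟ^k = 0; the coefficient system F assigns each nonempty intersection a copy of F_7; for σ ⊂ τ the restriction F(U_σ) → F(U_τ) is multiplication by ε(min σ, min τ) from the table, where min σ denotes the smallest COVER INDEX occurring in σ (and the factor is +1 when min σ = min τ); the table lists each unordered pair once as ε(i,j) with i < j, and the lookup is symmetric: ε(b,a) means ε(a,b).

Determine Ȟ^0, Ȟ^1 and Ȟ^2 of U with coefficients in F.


Ȟ^0 = Z/7, Ȟ^1 = 0, Ȟ^2 = Z/7

intersection data:
  U12={x1,x3} U13={x1,x5} U14={x3,x5} U23={x1,x2} U24={x2,x3} U34={x2,x5}
  U123={x1} U124={x3} U134={x5} U234={x2}
C dims 4,6,4; δ0: rk_F7 3; δ1: rk_F7 3
Ȟ^0 = (4 − 3) − 0 = 1, so Ȟ^0 ≅ Z/7
Ȟ^1 = (6 − 3) − 3 = 0, so Ȟ^1 ≅ 0
Ȟ^2 = (4 − 0) − 3 = 1, so Ȟ^2 ≅ Z/7


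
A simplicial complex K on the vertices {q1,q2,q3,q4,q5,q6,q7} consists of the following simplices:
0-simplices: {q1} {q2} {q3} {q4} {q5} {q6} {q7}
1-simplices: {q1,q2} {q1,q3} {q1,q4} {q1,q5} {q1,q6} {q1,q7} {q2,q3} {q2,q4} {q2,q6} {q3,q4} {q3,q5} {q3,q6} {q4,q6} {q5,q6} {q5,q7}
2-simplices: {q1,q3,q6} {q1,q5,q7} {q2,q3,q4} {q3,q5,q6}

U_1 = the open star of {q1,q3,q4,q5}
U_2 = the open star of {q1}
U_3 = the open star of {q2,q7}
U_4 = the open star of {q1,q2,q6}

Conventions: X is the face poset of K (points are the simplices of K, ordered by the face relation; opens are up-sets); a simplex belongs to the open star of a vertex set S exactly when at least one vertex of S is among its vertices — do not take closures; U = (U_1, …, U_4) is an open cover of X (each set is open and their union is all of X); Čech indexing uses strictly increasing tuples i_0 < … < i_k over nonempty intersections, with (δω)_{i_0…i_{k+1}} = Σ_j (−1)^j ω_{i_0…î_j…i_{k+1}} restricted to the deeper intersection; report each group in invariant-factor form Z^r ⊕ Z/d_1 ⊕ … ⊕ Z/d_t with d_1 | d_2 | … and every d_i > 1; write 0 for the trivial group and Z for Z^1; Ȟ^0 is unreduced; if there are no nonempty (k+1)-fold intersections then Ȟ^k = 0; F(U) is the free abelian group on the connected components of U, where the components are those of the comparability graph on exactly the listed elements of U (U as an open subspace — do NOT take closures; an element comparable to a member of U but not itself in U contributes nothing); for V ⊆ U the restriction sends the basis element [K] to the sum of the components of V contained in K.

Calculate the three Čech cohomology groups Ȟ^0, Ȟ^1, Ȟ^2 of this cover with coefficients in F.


nonempty intersections:
  U1={{q1},{q3},{q4},{q5},{q1,q2},{q1,q3},{q1,q4},{q1,q5},{q1,q6},{q1,q7},{q2,q3},{q2,q4},{q3,q4},{q3,q5},{q3,q6},{q4,q6},{q5,q6},{q5,q7},{q1,q3,q6},{q1,q5,q7},{q2,q3,q4},{q3,q5,q6}} U2={{q1},{q1,q2},{q1,q3},{q1,q4},{q1,q5},{q1,q6},{q1,q7},{q1,q3,q6},{q1,q5,q7}} U3={{q2},{q7},{q1,q2},{q1,q7},{q2,q3},{q2,q4},{q2,q6},{q5,q7},{q1,q5,q7},{q2,q3,q4}} U4={{q1},{q2},{q6},{q1,q2},{q1,q3},{q1,q4},{q1,q5},{q1,q6},{q1,q7},{q2,q3},{q2,q4},{q2,q6},{q3,q6},{q4,q6},{q5,q6},{q1,q3,q6},{q1,q5,q7},{q2,q3,q4},{q3,q5,q6}}
  U12={{q1},{q1,q2},{q1,q3},{q1,q4},{q1,q5},{q1,q6},{q1,q7},{q1,q3,q6},{q1,q5,q7}} U13={{q1,q2},{q1,q7},{q2,q3},{q2,q4},{q5,q7},{q1,q5,q7},{q2,q3,q4}} U14={{q1},{q1,q2},{q1,q3},{q1,q4},{q1,q5},{q1,q6},{q1,q7},{q2,q3},{q2,q4},{q3,q6},{q4,q6},{q5,q6},{q1,q3,q6},{q1,q5,q7},{q2,q3,q4},{q3,q5,q6}} U23={{q1,q2},{q1,q7},{q1,q5,q7}} U24={{q1},{q1,q2},{q1,q3},{q1,q4},{q1,q5},{q1,q6},{q1,q7},{q1,q3,q6},{q1,q5,q7}} U34={{q2},{q1,q2},{q1,q7},{q2,q3},{q2,q4},{q2,q6},{q1,q5,q7},{q2,q3,q4}}
  U123={{q1,q2},{q1,q7},{q1,q5,q7}} U124={{q1},{q1,q2},{q1,q3},{q1,q4},{q1,q5},{q1,q6},{q1,q7},{q1,q3,q6},{q1,q5,q7}} U134={{q1,q2},{q1,q7},{q2,q3},{q2,q4},{q1,q5,q7},{q2,q3,q4}} U234={{q1,q2},{q1,q7},{q1,q5,q7}}
  U1234={{q1,q2},{q1,q7},{q1,q5,q7}}
components per intersection:
  U1: {{q1},{q3},{q4},{q5},{q1,q2},{q1,q3},{q1,q4},{q1,q5},{q1,q6},{q1,q7},{q2,q3},{q2,q4},{q3,q4},{q3,q5},{q3,q6},{q4,q6},{q5,q6},{q5,q7},{q1,q3,q6},{q1,q5,q7},{q2,q3,q4},{q3,q5,q6}}
  U2: {{q1},{q1,q2},{q1,q3},{q1,q4},{q1,q5},{q1,q6},{q1,q7},{q1,q3,q6},{q1,q5,q7}}
  U3: {{q2},{q1,q2},{q2,q3},{q2,q4},{q2,q6},{q2,q3,q4}} {{q7},{q1,q7},{q5,q7},{q1,q5,q7}}
  U4: {{q1},{q2},{q6},{q1,q2},{q1,q3},{q1,q4},{q1,q5},{q1,q6},{q1,q7},{q2,q3},{q2,q4},{q2,q6},{q3,q6},{q4,q6},{q5,q6},{q1,q3,q6},{q1,q5,q7},{q2,q3,q4},{q3,q5,q6}}
  U12: {{q1},{q1,q2},{q1,q3},{q1,q4},{q1,q5},{q1,q6},{q1,q7},{q1,q3,q6},{q1,q5,q7}}
  U13: {{q1,q2}} {{q1,q7},{q5,q7},{q1,q5,q7}} {{q2,q3},{q2,q4},{q2,q3,q4}}
  U14: {{q1},{q1,q2},{q1,q3},{q1,q4},{q1,q5},{q1,q6},{q1,q7},{q3,q6},{q5,q6},{q1,q3,q6},{q1,q5,q7},{q3,q5,q6}} {{q2,q3},{q2,q4},{q2,q3,q4}} {{q4,q6}}
  U23: {{q1,q2}} {{q1,q7},{q1,q5,q7}}
  U24: {{q1},{q1,q2},{q1,q3},{q1,q4},{q1,q5},{q1,q6},{q1,q7},{q1,q3,q6},{q1,q5,q7}}
  U34: {{q2},{q1,q2},{q2,q3},{q2,q4},{q2,q6},{q2,q3,q4}} {{q1,q7},{q1,q5,q7}}
  U123: {{q1,q2}} {{q1,q7},{q1,q5,q7}}
  U124: {{q1},{q1,q2},{q1,q3},{q1,q4},{q1,q5},{q1,q6},{q1,q7},{q1,q3,q6},{q1,q5,q7}}
  U134: {{q1,q2}} {{q1,q7},{q1,q5,q7}} {{q2,q3},{q2,q4},{q2,q3,q4}}
  U234: {{q1,q2}} {{q1,q7},{q1,q5,q7}}
  U1234: {{q1,q2}} {{q1,q7},{q1,q5,q7}}
C dims 5,12,8,2; δ0: rk 4, SNF 1^4; δ1: rk 6, SNF 1^6; δ2: rk 2, SNF 1^2
Ȟ^0: (5−4)−0=1 ⇒ Z
Ȟ^1: (12−6)−4=2 ⇒ Z^2
Ȟ^2: (8−2)−6=0 ⇒ 0

Ȟ^0 = Z,  Ȟ^1 = Z^2,  Ȟ^2 = 0


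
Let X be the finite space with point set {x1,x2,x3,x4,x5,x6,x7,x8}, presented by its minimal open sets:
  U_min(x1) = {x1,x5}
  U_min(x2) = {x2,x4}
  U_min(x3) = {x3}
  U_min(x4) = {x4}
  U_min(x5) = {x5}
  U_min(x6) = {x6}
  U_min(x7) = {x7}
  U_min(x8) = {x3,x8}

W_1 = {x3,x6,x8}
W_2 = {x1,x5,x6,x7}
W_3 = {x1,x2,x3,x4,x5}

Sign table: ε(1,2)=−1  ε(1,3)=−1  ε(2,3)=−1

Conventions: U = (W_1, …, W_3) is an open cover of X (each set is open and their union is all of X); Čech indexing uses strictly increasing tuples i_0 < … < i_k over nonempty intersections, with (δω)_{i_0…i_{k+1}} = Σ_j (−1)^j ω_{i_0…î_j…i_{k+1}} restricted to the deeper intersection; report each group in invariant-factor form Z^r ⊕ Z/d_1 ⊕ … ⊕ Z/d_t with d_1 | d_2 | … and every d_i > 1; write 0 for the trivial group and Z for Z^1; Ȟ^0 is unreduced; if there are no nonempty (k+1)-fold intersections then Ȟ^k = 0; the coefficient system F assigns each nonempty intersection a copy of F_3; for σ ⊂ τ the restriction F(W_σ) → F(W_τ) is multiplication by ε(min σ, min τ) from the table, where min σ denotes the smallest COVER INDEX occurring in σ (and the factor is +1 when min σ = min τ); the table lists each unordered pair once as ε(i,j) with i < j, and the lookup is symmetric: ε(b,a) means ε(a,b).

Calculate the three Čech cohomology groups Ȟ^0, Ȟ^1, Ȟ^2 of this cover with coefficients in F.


Ȟ^0 ≅ 0, Ȟ^1 ≅ 0 and Ȟ^2 ≅ 0

intersection data:
  W12={x6} W13={x3} W23={x1,x5}
C dims 3,3; δ0: rk_F3 3
Ȟ^0 = (3 − 3) − 0 = 0, so Ȟ^0 ≅ 0
Ȟ^1 = (3 − 0) − 3 = 0, so Ȟ^1 ≅ 0
Ȟ^2 = (0 − 0) − 0 = 0, so Ȟ^2 ≅ 0


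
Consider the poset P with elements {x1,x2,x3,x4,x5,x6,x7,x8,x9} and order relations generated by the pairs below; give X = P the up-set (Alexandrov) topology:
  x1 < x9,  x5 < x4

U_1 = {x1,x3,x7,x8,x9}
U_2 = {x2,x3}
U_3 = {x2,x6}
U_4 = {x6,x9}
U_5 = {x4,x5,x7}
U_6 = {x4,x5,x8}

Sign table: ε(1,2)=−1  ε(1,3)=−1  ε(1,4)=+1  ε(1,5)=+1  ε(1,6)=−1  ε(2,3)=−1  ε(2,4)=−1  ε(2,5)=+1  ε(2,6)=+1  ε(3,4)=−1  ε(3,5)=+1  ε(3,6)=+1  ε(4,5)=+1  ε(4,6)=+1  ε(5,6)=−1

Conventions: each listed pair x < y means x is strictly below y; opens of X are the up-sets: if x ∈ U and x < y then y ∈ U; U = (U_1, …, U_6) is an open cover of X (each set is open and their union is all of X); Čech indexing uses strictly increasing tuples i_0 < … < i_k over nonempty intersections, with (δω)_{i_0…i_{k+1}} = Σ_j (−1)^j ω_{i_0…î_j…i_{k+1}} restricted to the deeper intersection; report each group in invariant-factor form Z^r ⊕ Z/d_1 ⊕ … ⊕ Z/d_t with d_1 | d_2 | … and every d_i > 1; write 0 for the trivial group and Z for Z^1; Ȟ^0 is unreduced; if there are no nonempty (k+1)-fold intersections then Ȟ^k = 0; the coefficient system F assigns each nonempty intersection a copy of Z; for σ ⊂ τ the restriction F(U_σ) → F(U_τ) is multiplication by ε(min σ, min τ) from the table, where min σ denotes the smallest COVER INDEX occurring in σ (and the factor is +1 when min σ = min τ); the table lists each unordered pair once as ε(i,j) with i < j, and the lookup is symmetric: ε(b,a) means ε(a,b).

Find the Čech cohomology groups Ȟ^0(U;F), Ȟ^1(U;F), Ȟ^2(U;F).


Ȟ^0 ≅ 0; Ȟ^1 ≅ Z ⊕ Z/2; Ȟ^2 ≅ 0

intersection data:
  U12={x3} U14={x9} U15={x7} U16={x8} U23={x2} U34={x6} U56={x4,x5}
C dims 6,7; δ0: rk 6, SNF 1^5·2
Ȟ^0 = (6 − 6) − 0 = 0, so Ȟ^0 ≅ 0
Ȟ^1 = (7 − 0) − 6 = 1 plus torsion [2], so Ȟ^1 ≅ Z ⊕ Z/2
Ȟ^2 = (0 − 0) − 0 = 0, so Ȟ^2 ≅ 0


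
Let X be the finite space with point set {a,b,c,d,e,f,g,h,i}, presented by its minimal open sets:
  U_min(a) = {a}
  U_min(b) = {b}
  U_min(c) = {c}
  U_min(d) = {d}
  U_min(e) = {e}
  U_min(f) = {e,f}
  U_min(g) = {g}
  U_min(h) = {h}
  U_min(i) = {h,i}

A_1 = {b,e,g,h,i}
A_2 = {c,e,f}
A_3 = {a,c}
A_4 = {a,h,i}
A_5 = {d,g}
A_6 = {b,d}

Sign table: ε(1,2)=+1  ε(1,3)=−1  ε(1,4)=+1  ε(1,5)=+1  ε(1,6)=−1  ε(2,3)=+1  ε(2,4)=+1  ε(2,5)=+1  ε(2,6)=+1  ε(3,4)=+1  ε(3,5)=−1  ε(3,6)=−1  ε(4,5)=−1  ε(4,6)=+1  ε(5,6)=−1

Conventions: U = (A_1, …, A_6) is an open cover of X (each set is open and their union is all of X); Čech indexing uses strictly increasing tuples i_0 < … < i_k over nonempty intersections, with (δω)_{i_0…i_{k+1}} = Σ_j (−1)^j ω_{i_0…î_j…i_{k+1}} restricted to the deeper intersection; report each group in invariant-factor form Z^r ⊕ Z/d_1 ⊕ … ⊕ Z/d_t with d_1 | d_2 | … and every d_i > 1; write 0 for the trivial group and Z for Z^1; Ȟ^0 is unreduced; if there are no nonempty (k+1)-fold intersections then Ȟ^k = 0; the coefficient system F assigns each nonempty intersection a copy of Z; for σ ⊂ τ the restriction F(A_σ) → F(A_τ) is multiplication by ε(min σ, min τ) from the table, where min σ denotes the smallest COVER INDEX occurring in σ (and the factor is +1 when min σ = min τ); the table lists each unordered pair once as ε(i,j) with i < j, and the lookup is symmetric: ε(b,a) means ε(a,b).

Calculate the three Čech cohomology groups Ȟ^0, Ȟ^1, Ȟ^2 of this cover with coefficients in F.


nonempty overlaps:
  A12={e} A14={h,i} A15={g} A16={b} A23={c} A34={a} A56={d}
C dims 6,7; δ0: rk 5, SNF 1^5
degree 0: 6−5−0 = 1 → Ȟ^0 ≅ Z
degree 1: 7−0−5 = 2 → Ȟ^1 ≅ Z^2
degree 2: 0−0−0 = 0 → Ȟ^2 ≅ 0

Ȟ^0(U;F) ≅ Z,  Ȟ^1(U;F) ≅ Z^2,  Ȟ^2(U;F) ≅ 0


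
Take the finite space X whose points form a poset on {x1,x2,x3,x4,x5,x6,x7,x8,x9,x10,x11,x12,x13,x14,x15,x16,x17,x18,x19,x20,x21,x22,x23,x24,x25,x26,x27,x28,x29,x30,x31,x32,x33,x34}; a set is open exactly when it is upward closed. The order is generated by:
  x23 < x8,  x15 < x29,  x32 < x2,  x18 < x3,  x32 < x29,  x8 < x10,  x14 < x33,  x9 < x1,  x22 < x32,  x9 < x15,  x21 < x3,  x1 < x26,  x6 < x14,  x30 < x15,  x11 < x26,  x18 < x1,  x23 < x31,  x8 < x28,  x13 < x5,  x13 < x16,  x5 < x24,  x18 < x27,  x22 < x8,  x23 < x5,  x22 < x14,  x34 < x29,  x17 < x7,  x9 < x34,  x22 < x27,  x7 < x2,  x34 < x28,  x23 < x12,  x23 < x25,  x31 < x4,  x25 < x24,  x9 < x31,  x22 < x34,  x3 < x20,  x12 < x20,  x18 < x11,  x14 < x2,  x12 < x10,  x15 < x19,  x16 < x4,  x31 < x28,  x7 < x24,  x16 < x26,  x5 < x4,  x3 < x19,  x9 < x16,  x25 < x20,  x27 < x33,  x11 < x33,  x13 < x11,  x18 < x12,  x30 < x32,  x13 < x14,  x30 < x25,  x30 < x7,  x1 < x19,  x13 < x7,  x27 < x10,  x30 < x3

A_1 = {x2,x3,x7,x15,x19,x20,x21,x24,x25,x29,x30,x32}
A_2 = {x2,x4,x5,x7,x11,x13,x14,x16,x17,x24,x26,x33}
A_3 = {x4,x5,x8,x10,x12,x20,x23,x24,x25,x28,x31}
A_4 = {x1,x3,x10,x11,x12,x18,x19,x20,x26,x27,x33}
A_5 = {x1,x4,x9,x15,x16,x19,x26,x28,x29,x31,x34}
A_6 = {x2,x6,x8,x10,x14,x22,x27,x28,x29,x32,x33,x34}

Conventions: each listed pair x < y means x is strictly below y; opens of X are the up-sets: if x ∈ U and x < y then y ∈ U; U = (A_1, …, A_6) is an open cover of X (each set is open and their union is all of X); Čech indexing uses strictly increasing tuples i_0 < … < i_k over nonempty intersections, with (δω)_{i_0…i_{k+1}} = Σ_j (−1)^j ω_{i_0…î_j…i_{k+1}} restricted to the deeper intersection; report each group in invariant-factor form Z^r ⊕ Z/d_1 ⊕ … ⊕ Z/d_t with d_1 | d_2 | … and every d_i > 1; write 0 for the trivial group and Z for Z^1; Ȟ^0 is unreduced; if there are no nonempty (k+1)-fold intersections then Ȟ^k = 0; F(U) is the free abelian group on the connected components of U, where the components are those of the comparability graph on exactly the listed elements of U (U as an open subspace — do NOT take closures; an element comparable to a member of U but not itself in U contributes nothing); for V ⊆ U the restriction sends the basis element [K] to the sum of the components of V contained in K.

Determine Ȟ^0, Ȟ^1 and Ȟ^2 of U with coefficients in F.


Ȟ^0 = Z, Ȟ^1 = 0 and Ȟ^2 = Z/2

nerve of the cover:
  A12={x2,x7,x24} A13={x20,x24,x25} A14={x3,x19,x20} A15={x15,x19,x29} A16={x2,x29,x32} A23={x4,x5,x24} A24={x11,x26,x33} A25={x4,x16,x26} A26={x2,x14,x33} A34={x10,x12,x20} A35={x4,x28,x31} A36={x8,x10,x28} A45={x1,x19,x26} A46={x10,x27,x33} A56={x28,x29,x34}
  A123={x24} A126={x2} A134={x20} A145={x19} A156={x29} A235={x4} A245={x26} A246={x33} A346={x10} A356={x28}
components per intersection:
  A1: {x2,x3,x7,x15,x19,x20,x21,x24,x25,x29,x30,x32}
  A2: {x2,x4,x5,x7,x11,x13,x14,x16,x17,x24,x26,x33}
  A3: {x4,x5,x8,x10,x12,x20,x23,x24,x25,x28,x31}
  A4: {x1,x3,x10,x11,x12,x18,x19,x20,x26,x27,x33}
  A5: {x1,x4,x9,x15,x16,x19,x26,x28,x29,x31,x34}
  A6: {x2,x6,x8,x10,x14,x22,x27,x28,x29,x32,x33,x34}
  A12: {x2,x7,x24}
  A13: {x20,x24,x25}
  A14: {x3,x19,x20}
  A15: {x15,x19,x29}
  A16: {x2,x29,x32}
  A23: {x4,x5,x24}
  A24: {x11,x26,x33}
  A25: {x4,x16,x26}
  A26: {x2,x14,x33}
  A34: {x10,x12,x20}
  A35: {x4,x28,x31}
  A36: {x8,x10,x28}
  A45: {x1,x19,x26}
  A46: {x10,x27,x33}
  A56: {x28,x29,x34}
  A123: {x24}
  A126: {x2}
  A134: {x20}
  A145: {x19}
  A156: {x29}
  A235: {x4}
  A245: {x26}
  A246: {x33}
  A346: {x10}
  A356: {x28}
C dims 6,15,10; δ0: rk 5, SNF 1^5; δ1: rk 10, SNF 1^9·2
Ȟ^0 = (6 − 5) − 0 = 1, so Ȟ^0 ≅ Z
Ȟ^1 = (15 − 10) − 5 = 0, so Ȟ^1 ≅ 0
Ȟ^2 = (10 − 0) − 10 = 0 plus torsion [2], so Ȟ^2 ≅ Z/2


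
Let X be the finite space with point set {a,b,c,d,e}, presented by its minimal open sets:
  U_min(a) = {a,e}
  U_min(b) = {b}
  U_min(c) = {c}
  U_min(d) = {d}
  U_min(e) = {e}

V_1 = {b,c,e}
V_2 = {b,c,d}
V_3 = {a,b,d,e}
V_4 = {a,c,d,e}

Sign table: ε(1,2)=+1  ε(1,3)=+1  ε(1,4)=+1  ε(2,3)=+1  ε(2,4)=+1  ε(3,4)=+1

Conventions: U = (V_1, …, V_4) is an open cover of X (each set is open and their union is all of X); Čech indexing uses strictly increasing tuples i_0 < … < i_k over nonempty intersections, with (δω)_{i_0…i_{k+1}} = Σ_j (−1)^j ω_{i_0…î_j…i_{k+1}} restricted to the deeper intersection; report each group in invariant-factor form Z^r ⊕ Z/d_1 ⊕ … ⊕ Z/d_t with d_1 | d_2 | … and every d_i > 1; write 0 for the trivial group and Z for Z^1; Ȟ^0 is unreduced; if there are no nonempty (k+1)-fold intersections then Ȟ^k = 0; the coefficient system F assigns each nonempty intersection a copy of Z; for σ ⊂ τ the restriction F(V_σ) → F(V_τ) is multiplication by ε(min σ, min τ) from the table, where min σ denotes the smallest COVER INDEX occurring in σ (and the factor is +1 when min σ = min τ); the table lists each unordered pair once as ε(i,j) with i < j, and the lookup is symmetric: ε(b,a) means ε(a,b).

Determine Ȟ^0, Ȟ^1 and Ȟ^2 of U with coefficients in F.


Ȟ^0 ≅ Z,  Ȟ^1 ≅ 0,  Ȟ^2 ≅ Z

nerve simplices:
  V12={b,c} V13={b,e} V14={c,e} V23={b,d} V24={c,d} V34={a,d,e}
  V123={b} V124={c} V134={e} V234={d}
C dims 4,6,4; δ0: rk 3, SNF 1^3; δ1: rk 3, SNF 1^3
degree 0: 4−3−0 = 1 → Ȟ^0 ≅ Z
degree 1: 6−3−3 = 0 → Ȟ^1 ≅ 0
degree 2: 4−0−3 = 1 → Ȟ^2 ≅ Z


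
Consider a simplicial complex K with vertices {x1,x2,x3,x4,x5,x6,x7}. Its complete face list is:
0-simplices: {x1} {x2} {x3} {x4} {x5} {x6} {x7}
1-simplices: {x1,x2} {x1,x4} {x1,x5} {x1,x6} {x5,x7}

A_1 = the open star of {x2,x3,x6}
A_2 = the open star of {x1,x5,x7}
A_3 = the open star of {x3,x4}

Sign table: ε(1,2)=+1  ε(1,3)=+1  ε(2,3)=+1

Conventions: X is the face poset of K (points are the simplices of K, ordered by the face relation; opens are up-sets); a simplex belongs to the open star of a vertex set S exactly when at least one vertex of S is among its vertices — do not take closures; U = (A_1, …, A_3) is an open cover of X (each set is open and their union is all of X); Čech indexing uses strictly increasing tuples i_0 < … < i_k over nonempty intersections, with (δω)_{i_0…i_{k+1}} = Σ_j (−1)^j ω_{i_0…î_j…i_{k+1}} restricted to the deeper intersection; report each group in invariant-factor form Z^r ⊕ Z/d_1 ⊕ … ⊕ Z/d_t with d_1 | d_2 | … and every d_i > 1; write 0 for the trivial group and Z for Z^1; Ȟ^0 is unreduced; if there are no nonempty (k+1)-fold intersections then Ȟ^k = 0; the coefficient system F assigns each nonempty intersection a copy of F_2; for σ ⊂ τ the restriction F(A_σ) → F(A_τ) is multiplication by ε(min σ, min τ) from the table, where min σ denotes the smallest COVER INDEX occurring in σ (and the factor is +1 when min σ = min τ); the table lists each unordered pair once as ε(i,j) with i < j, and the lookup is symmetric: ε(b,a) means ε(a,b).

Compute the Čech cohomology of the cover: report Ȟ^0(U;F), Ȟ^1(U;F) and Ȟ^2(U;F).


Ȟ^0 = Z/2, Ȟ^1 = Z/2 and Ȟ^2 = 0

nerve simplices:
  A1={{x2},{x3},{x6},{x1,x2},{x1,x6}} A2={{x1},{x5},{x7},{x1,x2},{x1,x4},{x1,x5},{x1,x6},{x5,x7}} A3={{x3},{x4},{x1,x4}}
  A12={{x1,x2},{x1,x6}} A13={{x3}} A23={{x1,x4}}
C dims 3,3; δ0: rk_F2 2
degree 0: 3−2−0 = 1 → Ȟ^0 ≅ Z/2
degree 1: 3−0−2 = 1 → Ȟ^1 ≅ Z/2
degree 2: 0−0−0 = 0 → Ȟ^2 ≅ 0


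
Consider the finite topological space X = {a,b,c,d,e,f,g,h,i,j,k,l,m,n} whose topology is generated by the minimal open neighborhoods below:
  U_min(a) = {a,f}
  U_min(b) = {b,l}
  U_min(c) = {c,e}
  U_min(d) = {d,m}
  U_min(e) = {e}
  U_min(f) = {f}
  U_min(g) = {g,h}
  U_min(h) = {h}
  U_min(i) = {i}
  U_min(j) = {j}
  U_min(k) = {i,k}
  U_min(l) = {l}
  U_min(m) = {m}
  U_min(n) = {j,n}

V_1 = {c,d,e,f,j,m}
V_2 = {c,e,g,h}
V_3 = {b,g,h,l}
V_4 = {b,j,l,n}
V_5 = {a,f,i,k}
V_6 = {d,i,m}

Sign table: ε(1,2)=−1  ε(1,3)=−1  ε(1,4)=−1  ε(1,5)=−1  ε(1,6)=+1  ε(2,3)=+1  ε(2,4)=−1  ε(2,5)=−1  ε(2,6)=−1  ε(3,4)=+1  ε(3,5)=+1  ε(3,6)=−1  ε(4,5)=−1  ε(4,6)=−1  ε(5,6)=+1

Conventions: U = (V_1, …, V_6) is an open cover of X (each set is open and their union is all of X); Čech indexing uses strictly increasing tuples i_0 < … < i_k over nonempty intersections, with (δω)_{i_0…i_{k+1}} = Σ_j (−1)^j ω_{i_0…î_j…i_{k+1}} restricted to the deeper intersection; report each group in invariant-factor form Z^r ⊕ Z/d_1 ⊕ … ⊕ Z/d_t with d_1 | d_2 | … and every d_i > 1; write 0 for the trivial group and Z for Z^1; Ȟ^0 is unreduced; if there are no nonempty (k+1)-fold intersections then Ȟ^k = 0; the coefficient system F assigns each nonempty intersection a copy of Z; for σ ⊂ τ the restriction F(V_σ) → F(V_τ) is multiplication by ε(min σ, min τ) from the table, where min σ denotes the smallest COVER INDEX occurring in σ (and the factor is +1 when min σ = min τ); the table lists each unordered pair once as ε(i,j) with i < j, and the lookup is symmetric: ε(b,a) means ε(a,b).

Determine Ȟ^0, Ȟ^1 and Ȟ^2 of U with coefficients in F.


Ȟ^0(U;F) ≅ 0; Ȟ^1(U;F) ≅ Z ⊕ Z/2; Ȟ^2(U;F) ≅ 0

nonempty overlaps:
  V12={c,e} V14={j} V15={f} V16={d,m} V23={g,h} V34={b,l} V56={i}
C dims 6,7; δ0: rk 6, SNF 1^5·2
degree 0: 6−6−0 = 0 → Ȟ^0 ≅ 0
degree 1: 7−0−6 = 1 plus torsion [2] → Ȟ^1 ≅ Z ⊕ Z/2
degree 2: 0−0−0 = 0 → Ȟ^2 ≅ 0


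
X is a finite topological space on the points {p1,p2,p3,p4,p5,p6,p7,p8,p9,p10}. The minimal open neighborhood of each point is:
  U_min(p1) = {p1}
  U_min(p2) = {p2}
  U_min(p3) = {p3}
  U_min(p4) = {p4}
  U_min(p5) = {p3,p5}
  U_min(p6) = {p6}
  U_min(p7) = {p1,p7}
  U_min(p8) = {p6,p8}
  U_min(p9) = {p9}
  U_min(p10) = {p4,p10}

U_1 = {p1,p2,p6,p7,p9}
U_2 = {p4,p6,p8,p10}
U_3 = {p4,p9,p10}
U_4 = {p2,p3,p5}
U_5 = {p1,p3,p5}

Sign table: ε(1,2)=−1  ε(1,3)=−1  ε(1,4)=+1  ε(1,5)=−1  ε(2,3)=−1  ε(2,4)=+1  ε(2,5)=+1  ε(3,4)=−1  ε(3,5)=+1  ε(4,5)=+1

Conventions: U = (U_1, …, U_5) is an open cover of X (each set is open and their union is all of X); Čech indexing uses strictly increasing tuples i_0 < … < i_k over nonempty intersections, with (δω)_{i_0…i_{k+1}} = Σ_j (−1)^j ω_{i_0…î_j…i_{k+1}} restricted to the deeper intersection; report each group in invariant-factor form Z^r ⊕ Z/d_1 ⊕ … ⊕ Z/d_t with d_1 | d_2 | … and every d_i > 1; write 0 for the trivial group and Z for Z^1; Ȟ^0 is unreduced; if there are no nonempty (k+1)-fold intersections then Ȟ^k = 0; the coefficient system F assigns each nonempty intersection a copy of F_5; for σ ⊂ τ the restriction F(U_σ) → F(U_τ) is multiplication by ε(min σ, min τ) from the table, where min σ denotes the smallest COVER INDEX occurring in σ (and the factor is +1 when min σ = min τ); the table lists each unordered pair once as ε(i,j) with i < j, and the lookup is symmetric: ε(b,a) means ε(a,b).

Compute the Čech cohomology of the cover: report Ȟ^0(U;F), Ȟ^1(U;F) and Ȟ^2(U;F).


cover nerve:
  U12={p6} U13={p9} U14={p2} U15={p1} U23={p4,p10} U45={p3,p5}
C dims 5,6; δ0: rk_F5 5
Ȟ^0: (5−5)−0=0 ⇒ 0
Ȟ^1: (6−0)−5=1 ⇒ Z/5
Ȟ^2: (0−0)−0=0 ⇒ 0

Ȟ^0(U;F) ≅ 0, Ȟ^1(U;F) ≅ Z/5, Ȟ^2(U;F) ≅ 0


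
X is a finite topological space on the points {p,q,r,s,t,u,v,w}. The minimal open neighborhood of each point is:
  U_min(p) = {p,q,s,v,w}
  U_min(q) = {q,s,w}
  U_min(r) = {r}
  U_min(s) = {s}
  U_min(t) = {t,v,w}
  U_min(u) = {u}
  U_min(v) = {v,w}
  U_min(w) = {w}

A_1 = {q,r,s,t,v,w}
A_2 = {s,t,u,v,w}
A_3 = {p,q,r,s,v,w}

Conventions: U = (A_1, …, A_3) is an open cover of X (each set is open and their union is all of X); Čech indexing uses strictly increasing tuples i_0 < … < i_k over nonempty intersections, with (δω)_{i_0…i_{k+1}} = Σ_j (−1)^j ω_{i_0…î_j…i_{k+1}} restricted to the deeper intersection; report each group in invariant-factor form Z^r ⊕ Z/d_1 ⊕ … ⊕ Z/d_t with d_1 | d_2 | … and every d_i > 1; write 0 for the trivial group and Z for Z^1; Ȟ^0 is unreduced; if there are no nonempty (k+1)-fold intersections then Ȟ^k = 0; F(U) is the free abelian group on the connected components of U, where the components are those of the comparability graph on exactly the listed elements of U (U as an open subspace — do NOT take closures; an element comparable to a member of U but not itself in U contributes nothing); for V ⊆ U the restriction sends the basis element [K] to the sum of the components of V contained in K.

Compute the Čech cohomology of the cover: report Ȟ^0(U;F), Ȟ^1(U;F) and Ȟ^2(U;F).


Ȟ^0(U;F) ≅ Z^3, Ȟ^1(U;F) ≅ 0, Ȟ^2(U;F) ≅ 0

nonempty overlaps:
  A12={s,t,v,w} A13={q,r,s,v,w} A23={s,v,w}
  A123={s,v,w}
components per intersection:
  A1: {q,s,t,v,w} {r}
  A2: {s} {t,v,w} {u}
  A3: {p,q,s,v,w} {r}
  A12: {s} {t,v,w}
  A13: {q,s,v,w} {r}
  A23: {s} {v,w}
  A123: {s} {v,w}
C dims 7,6,2; δ0: rk 4, SNF 1^4; δ1: rk 2, SNF 1^2
degree 0: 7−4−0 = 3 → Ȟ^0 ≅ Z^3
degree 1: 6−2−4 = 0 → Ȟ^1 ≅ 0
degree 2: 2−0−2 = 0 → Ȟ^2 ≅ 0


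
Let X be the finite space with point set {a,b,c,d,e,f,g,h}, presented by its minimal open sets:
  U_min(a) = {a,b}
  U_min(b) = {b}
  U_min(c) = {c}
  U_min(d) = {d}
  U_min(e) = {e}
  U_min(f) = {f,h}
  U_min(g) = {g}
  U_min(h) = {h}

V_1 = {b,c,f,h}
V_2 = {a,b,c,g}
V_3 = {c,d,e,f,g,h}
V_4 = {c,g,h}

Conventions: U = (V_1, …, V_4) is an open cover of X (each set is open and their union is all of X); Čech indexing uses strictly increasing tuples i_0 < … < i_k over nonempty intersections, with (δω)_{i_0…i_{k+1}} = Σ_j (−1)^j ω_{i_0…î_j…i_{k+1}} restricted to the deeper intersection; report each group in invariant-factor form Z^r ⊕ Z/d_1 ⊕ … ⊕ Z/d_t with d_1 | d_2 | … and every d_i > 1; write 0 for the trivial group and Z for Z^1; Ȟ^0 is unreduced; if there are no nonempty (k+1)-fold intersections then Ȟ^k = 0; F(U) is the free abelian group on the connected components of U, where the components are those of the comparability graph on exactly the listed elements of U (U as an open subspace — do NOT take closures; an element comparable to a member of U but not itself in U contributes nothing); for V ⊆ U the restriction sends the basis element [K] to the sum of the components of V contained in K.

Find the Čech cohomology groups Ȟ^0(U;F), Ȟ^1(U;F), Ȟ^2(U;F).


Ȟ^0 ≅ Z^6, Ȟ^1 ≅ 0 and Ȟ^2 ≅ 0

nerve of the cover:
  V12={b,c} V13={c,f,h} V14={c,h} V23={c,g} V24={c,g} V34={c,g,h}
  V123={c} V124={c} V134={c,h} V234={c,g}
  V1234={c}
components per intersection:
  V1: {b} {c} {f,h}
  V2: {a,b} {c} {g}
  V3: {c} {d} {e} {f,h} {g}
  V4: {c} {g} {h}
  V12: {b} {c}
  V13: {c} {f,h}
  V14: {c} {h}
  V23: {c} {g}
  V24: {c} {g}
  V34: {c} {g} {h}
  V123: {c}
  V124: {c}
  V134: {c} {h}
  V234: {c} {g}
  V1234: {c}
C dims 14,13,6,1; δ0: rk 8, SNF 1^8; δ1: rk 5, SNF 1^5; δ2: rk 1, SNF 1^1
Ȟ^0 = (14 − 8) − 0 = 6, so Ȟ^0 ≅ Z^6
Ȟ^1 = (13 − 5) − 8 = 0, so Ȟ^1 ≅ 0
Ȟ^2 = (6 − 1) − 5 = 0, so Ȟ^2 ≅ 0


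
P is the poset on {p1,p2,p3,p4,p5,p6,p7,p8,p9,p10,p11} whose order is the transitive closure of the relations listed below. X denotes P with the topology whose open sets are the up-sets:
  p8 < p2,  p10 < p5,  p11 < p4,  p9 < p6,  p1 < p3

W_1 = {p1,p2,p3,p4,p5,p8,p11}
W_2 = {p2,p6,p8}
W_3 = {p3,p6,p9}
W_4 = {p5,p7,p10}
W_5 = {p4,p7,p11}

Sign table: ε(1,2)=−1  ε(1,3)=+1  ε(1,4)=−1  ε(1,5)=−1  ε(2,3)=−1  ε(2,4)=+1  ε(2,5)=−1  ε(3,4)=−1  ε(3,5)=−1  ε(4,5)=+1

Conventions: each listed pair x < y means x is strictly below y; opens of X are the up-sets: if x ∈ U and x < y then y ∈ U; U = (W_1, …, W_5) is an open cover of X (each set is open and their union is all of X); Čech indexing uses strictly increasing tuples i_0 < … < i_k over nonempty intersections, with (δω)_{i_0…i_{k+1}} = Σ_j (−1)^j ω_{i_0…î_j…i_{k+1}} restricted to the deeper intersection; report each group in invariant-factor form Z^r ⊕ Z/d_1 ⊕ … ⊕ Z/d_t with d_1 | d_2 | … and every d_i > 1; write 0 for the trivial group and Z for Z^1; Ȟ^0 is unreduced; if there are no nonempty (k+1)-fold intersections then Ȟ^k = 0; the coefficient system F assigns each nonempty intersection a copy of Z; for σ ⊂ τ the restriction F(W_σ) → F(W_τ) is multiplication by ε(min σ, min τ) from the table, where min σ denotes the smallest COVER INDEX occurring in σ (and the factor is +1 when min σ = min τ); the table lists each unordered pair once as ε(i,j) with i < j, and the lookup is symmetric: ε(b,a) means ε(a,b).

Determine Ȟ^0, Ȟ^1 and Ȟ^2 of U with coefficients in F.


nerve of the cover:
  W12={p2,p8} W13={p3} W14={p5} W15={p4,p11} W23={p6} W45={p7}
C dims 5,6; δ0: rk 4, SNF 1^4
Ȟ^0 = (5 − 4) − 0 = 1, so Ȟ^0 ≅ Z
Ȟ^1 = (6 − 0) − 4 = 2, so Ȟ^1 ≅ Z^2
Ȟ^2 = (0 − 0) − 0 = 0, so Ȟ^2 ≅ 0

Ȟ^0 ≅ Z, Ȟ^1 ≅ Z^2 and Ȟ^2 ≅ 0


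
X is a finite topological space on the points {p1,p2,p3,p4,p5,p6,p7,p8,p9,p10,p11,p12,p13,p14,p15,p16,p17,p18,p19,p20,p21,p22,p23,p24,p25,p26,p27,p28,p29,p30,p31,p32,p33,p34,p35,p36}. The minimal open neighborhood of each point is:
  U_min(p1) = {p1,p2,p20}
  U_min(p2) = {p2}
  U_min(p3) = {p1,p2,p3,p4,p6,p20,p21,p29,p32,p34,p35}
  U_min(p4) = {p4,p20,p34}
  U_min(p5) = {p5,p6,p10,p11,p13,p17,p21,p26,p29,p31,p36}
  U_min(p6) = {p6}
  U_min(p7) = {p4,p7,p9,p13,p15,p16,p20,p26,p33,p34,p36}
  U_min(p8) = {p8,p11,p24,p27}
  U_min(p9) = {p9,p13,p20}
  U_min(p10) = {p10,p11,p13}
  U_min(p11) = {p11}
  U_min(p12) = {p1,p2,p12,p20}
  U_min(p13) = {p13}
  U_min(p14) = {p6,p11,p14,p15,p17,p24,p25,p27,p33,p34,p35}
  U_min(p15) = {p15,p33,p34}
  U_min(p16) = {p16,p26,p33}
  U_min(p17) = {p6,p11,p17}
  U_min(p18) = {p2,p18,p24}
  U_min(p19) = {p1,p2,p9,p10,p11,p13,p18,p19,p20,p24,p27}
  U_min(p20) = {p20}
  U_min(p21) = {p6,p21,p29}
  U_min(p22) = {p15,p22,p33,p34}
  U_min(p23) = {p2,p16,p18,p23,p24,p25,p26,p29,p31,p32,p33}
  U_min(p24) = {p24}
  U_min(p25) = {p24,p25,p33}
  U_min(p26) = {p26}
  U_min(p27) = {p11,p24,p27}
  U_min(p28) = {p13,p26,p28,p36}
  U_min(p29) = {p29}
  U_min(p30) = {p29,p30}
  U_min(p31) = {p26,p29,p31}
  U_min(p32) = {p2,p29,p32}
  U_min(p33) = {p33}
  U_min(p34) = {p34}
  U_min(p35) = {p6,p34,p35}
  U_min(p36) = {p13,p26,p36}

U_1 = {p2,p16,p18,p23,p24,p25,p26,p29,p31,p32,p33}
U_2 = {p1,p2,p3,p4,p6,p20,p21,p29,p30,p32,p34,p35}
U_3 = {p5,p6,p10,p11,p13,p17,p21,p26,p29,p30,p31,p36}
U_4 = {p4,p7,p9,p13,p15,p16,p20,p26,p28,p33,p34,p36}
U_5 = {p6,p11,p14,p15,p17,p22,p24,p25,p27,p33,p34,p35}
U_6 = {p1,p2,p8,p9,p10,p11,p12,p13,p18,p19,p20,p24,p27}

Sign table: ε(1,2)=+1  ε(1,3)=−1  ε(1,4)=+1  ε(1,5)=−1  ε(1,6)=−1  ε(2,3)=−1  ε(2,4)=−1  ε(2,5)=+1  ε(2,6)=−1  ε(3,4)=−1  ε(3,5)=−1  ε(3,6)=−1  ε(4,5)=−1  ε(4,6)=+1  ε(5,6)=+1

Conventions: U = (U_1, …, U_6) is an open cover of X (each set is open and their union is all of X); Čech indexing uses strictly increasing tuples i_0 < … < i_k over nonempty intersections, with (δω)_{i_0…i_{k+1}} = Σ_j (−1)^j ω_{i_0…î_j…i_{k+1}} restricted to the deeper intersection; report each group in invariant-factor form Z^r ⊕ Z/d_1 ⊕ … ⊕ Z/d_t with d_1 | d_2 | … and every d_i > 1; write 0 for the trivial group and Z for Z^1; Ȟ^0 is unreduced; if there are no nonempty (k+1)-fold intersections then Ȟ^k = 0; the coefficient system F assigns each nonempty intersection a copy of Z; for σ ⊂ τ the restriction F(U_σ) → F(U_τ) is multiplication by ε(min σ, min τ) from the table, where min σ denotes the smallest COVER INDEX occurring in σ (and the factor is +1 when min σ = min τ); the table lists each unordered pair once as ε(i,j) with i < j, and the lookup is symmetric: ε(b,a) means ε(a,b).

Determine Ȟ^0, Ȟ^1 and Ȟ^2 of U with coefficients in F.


nonempty overlaps:
  U12={p2,p29,p32} U13={p26,p29,p31} U14={p16,p26,p33} U15={p24,p25,p33} U16={p2,p18,p24} U23={p6,p21,p29,p30} U24={p4,p20,p34} U25={p6,p34,p35} U26={p1,p2,p20} U34={p13,p26,p36} U35={p6,p11,p17} U36={p10,p11,p13} U45={p15,p33,p34} U46={p9,p13,p20} U56={p11,p24,p27}
  U123={p29} U126={p2} U134={p26} U145={p33} U156={p24} U235={p6} U245={p34} U246={p20} U346={p13} U356={p11}
C dims 6,15,10; δ0: rk 6, SNF 1^5·2; δ1: rk 9, SNF 1^9
degree 0: 6−6−0 = 0 → Ȟ^0 ≅ 0
degree 1: 15−9−6 = 0 plus torsion [2] → Ȟ^1 ≅ Z/2
degree 2: 10−0−9 = 1 → Ȟ^2 ≅ Z

Ȟ^0(U;F) ≅ 0; Ȟ^1(U;F) ≅ Z/2; Ȟ^2(U;F) ≅ Z
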